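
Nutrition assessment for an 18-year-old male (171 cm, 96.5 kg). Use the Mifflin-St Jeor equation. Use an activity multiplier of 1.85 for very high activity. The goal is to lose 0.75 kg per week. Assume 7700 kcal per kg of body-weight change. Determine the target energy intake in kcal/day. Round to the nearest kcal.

Mifflin-St Jeor (male): BMR = 10(96.5) + 6.25(171) − 5(18) + 5 = 965 + 1068.75 − 90 + 5 = 1948.75 kcal/day.
TEE = 1948.75 × 1.85 = 3605.1875 kcal/day.
Required daily deficit = 0.75 × 7700 ÷ 7 = 825 kcal/day.
Target intake = 3605.1875 − 825 = 2780.1875 kcal/day.

2780 kcal/day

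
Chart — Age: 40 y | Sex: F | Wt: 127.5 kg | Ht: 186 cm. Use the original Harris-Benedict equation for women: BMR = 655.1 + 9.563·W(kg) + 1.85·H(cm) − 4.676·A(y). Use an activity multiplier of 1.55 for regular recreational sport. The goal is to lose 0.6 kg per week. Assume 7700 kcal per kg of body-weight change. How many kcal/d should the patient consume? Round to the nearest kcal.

2489 kcal/d

Harris-Benedict: BMR = 655.1 + 9.563(127.5) + 1.85(186) − 4.676(40) = 2031.4425 kcal/day.
TEE = 2031.4425 × 1.55 = 3148.7359 kcal/day.
Required daily deficit = 0.6 × 7700 ÷ 7 = 660 kcal/day.
Target intake = 3148.7359 − 660 = 2488.7359 kcal/day.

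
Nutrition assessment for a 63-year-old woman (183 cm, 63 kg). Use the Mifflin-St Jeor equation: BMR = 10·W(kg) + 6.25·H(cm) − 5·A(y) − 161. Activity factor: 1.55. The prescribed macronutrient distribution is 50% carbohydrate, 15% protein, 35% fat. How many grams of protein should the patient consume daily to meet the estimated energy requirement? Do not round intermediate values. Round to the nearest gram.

Mifflin-St Jeor (female): BMR = 10(63) + 6.25(183) − 5(63) − 161 = 630 + 1143.75 − 315 − 161 = 1297.75 kcal/day.
TEE = 1297.75 × 1.55 = 2011.5125 kcal/day.
Protein energy = 15% × 2011.5125 = 301.7269 kcal.
Protein = 301.7269 ÷ 4 kcal/g = 75.4317 g.

75 g/day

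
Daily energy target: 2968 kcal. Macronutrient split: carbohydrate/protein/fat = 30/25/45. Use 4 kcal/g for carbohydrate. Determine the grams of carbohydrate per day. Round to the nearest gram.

223 g/day

Carbohydrate energy = 30% × 2968 = 890.4 kcal.
At 4 kcal/g: 890.4 ÷ 4 = 222.6 g.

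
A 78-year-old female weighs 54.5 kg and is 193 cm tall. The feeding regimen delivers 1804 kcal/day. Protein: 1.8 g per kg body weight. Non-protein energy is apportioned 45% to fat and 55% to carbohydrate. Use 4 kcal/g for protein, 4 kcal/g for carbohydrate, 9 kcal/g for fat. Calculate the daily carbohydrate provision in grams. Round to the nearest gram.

Protein = 1.8 × 54.5 = 98.1 g → 98.1 × 4 = 392.4 kcal.
Non-protein calories = 1804 − 392.4 = 1411.6 kcal.
Fat: 45% × 1411.6 = 635.22 kcal; carbohydrate: 776.38 kcal.
Carbohydrate: 776.38 kcal ÷ 4 kcal/g = 194.095 g.

194 g/day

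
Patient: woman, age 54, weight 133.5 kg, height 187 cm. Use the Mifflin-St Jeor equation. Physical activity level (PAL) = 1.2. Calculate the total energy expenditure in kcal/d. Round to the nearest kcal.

Mifflin-St Jeor (female): BMR = 10(133.5) + 6.25(187) − 5(54) − 161 = 1335 + 1168.75 − 270 − 161 = 2072.75 kcal/day.
TEE = BMR × activity factor = 2072.75 × 1.2 = 2487.3 kcal/day.

2487 kcal/d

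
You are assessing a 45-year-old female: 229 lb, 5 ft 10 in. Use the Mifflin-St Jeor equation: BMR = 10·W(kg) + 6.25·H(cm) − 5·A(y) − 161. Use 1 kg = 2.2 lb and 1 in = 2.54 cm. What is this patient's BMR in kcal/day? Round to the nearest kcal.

Convert to metric: weight = 229 ÷ 2.2 = 104.0909 kg; height = (5×12 + 10) × 2.54 = 70 × 2.54 = 177.8 cm.
Mifflin-St Jeor (female): BMR = 10(104.0909) + 6.25(177.8) − 5(45) − 161 = 1040.9091 + 1111.25 − 225 − 161 = 1766.1591 kcal/day.

1766 kcal/day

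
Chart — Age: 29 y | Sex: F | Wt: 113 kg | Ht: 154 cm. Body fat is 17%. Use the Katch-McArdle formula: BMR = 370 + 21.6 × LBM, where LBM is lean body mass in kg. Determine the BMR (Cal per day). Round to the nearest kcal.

2396 Cal per day

LBM = 113 × (1 − 0.17) = 93.79 kg. Katch-McArdle: BMR = 370 + 21.6 × 93.79 = 2395.864 kcal/day.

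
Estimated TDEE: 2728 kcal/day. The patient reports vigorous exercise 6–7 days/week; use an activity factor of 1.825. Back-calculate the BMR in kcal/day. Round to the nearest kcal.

1495 kcal/day

BMR = TEE ÷ activity factor = 2728 ÷ 1.825 = 1494.7945 kcal/day.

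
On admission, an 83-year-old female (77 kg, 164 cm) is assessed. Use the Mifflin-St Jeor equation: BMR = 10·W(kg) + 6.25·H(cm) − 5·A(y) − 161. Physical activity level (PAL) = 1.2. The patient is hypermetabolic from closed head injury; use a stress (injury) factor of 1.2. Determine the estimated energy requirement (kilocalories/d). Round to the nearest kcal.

1755 kilocalories/d

Mifflin-St Jeor (female): BMR = 10(77) + 6.25(164) − 5(83) − 161 = 770 + 1025 − 415 − 161 = 1219 kcal/day.
TEE = BMR × activity factor = 1219 × 1.2 = 1462.8 kcal/day.
Apply stress factor: 1462.8 × 1.2 = 1755.36 kcal/day.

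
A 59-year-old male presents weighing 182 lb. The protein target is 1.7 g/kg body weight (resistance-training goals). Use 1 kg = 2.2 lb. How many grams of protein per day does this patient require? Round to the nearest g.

Weight in kg = 182 ÷ 2.2 = 82.7273 kg.
Protein = 1.7 g/kg × 82.7273 kg = 140.6364 g/day.

141 g/day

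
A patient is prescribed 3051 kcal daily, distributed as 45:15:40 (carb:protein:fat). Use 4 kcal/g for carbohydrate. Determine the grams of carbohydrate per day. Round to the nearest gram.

Carbohydrate energy = 45% × 3051 = 1372.95 kcal.
At 4 kcal/g: 1372.95 ÷ 4 = 343.2375 g.

343 g/day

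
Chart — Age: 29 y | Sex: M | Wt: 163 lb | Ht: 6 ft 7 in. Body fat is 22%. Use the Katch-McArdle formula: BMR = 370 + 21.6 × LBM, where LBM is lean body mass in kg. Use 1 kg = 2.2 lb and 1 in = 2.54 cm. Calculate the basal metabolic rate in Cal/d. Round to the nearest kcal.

1618 Cal/d

Convert to metric: weight = 163 ÷ 2.2 = 74.0909 kg; height = (6×12 + 7) × 2.54 = 79 × 2.54 = 200.66 cm.
LBM = 74.0909 × (1 − 0.22) = 57.7909 kg. Katch-McArdle: BMR = 370 + 21.6 × 57.7909 = 1618.2836 kcal/day.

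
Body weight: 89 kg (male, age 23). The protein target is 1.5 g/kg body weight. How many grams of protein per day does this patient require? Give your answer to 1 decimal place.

133.5 g/day

Protein = 1.5 g/kg × 89 kg = 133.5 g/day.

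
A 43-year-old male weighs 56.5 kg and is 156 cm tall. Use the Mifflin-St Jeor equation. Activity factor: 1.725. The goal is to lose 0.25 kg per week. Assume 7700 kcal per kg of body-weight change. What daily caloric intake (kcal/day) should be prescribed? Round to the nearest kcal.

Mifflin-St Jeor (male): BMR = 10(56.5) + 6.25(156) − 5(43) + 5 = 565 + 975 − 215 + 5 = 1330 kcal/day.
TEE = 1330 × 1.725 = 2294.25 kcal/day.
Required daily deficit = 0.25 × 7700 ÷ 7 = 275 kcal/day.
Target intake = 2294.25 − 275 = 2019.25 kcal/day.

2019 kcal/day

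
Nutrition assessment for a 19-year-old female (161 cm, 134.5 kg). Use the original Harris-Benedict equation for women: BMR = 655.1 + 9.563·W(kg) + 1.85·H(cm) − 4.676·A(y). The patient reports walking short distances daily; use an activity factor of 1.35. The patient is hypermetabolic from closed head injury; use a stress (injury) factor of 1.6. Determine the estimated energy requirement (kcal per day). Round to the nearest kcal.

4645 kcal per day

Harris-Benedict: BMR = 655.1 + 9.563(134.5) + 1.85(161) − 4.676(19) = 2150.3295 kcal/day.
TEE = BMR × activity factor = 2150.3295 × 1.35 = 2902.9448 kcal/day.
Apply stress factor: 2902.9448 × 1.6 = 4644.7117 kcal/day.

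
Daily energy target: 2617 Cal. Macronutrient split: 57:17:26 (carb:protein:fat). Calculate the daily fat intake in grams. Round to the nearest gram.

Fat energy = 26% × 2617 = 680.42 kcal.
At 9 kcal/g: 680.42 ÷ 9 = 75.6022 g.

76 g/day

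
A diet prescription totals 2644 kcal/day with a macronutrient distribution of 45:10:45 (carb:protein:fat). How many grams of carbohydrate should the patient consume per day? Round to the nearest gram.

Carbohydrate energy = 45% × 2644 = 1189.8 kcal.
At 4 kcal/g: 1189.8 ÷ 4 = 297.45 g.

297 g/day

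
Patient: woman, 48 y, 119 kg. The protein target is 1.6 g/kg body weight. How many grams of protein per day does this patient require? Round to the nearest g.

Protein = 1.6 g/kg × 119 kg = 190.4 g/day.

190 g/day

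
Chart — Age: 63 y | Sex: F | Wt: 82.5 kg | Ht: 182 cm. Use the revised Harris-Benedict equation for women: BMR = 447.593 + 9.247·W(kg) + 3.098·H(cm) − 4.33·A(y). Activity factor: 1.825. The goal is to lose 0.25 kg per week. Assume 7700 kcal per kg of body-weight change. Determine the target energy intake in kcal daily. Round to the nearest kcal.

Harris-Benedict: BMR = 447.593 + 9.247(82.5) + 3.098(182) − 4.33(63) = 1501.5165 kcal/day.
TEE = 1501.5165 × 1.825 = 2740.2676 kcal/day.
Required daily deficit = 0.25 × 7700 ÷ 7 = 275 kcal/day.
Target intake = 2740.2676 − 275 = 2465.2676 kcal/day.

2465 kcal daily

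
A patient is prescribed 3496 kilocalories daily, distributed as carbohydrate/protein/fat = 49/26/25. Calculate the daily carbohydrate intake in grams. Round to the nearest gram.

428 g/day

Carbohydrate energy = 49% × 3496 = 1713.04 kcal.
At 4 kcal/g: 1713.04 ÷ 4 = 428.26 g.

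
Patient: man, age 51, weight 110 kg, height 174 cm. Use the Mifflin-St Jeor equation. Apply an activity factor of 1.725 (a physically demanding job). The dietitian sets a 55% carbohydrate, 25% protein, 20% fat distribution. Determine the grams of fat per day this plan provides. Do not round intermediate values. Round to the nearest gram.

Mifflin-St Jeor (male): BMR = 10(110) + 6.25(174) − 5(51) + 5 = 1100 + 1087.5 − 255 + 5 = 1937.5 kcal/day.
TEE = 1937.5 × 1.725 = 3342.1875 kcal/day.
Fat energy = 20% × 3342.1875 = 668.4375 kcal.
Fat = 668.4375 ÷ 9 kcal/g = 74.2708 g.

74 g/day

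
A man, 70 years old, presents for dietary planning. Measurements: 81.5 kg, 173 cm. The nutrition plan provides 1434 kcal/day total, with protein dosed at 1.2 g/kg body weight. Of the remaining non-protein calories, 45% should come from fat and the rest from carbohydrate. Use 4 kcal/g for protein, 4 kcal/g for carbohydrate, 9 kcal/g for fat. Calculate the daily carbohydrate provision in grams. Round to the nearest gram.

Protein = 1.2 × 81.5 = 97.8 g → 97.8 × 4 = 391.2 kcal.
Non-protein calories = 1434 − 391.2 = 1042.8 kcal.
Fat: 45% × 1042.8 = 469.26 kcal; carbohydrate: 573.54 kcal.
Carbohydrate: 573.54 kcal ÷ 4 kcal/g = 143.385 g.

143 g/day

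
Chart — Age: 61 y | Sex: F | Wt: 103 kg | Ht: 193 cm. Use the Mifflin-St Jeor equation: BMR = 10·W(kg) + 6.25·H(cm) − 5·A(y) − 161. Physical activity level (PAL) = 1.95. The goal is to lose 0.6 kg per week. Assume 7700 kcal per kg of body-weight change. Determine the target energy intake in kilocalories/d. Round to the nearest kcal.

Mifflin-St Jeor (female): BMR = 10(103) + 6.25(193) − 5(61) − 161 = 1030 + 1206.25 − 305 − 161 = 1770.25 kcal/day.
TEE = 1770.25 × 1.95 = 3451.9875 kcal/day.
Required daily deficit = 0.6 × 7700 ÷ 7 = 660 kcal/day.
Target intake = 3451.9875 − 660 = 2791.9875 kcal/day.

2792 kilocalories/d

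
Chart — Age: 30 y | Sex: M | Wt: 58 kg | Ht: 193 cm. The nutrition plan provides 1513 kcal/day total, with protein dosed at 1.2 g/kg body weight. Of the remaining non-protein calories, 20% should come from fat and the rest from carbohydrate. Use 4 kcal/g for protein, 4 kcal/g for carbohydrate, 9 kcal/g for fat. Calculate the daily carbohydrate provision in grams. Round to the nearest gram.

Protein = 1.2 × 58 = 69.6 g → 69.6 × 4 = 278.4 kcal.
Non-protein calories = 1513 − 278.4 = 1234.6 kcal.
Fat: 20% × 1234.6 = 246.92 kcal; carbohydrate: 987.68 kcal.
Carbohydrate: 987.68 kcal ÷ 4 kcal/g = 246.92 g.

247 g/day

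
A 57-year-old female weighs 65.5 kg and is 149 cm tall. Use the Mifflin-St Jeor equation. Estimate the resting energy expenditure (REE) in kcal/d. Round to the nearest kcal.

Mifflin-St Jeor (female): BMR = 10(65.5) + 6.25(149) − 5(57) − 161 = 655 + 931.25 − 285 − 161 = 1140.25 kcal/day.

1140 kcal/d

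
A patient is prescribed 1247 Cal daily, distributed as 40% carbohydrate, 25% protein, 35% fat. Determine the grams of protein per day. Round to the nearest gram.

78 g/day

Protein energy = 25% × 1247 = 311.75 kcal.
At 4 kcal/g: 311.75 ÷ 4 = 77.9375 g.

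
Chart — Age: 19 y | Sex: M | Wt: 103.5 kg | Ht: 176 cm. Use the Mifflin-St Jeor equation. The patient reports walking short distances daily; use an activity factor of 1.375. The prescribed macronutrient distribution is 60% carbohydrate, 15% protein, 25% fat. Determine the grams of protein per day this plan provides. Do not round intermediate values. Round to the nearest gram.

Mifflin-St Jeor (male): BMR = 10(103.5) + 6.25(176) − 5(19) + 5 = 1035 + 1100 − 95 + 5 = 2045 kcal/day.
TEE = 2045 × 1.375 = 2811.875 kcal/day.
Protein energy = 15% × 2811.875 = 421.7813 kcal.
Protein = 421.7813 ÷ 4 kcal/g = 105.4453 g.

105 g/day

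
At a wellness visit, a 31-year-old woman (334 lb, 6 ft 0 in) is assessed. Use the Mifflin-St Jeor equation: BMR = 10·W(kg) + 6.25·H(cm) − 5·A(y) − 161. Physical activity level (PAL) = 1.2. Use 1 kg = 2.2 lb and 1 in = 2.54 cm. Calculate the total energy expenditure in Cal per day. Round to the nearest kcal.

Convert to metric: weight = 334 ÷ 2.2 = 151.8182 kg; height = (6×12 + 0) × 2.54 = 72 × 2.54 = 182.88 cm.
Mifflin-St Jeor (female): BMR = 10(151.8182) + 6.25(182.88) − 5(31) − 161 = 1518.1818 + 1143 − 155 − 161 = 2345.1818 kcal/day.
TEE = BMR × activity factor = 2345.1818 × 1.2 = 2814.2182 kcal/day.

2814 Cal per day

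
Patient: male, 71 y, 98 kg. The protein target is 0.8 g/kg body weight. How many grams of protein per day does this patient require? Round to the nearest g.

78 g/day

Protein = 0.8 g/kg × 98 kg = 78.4 g/day.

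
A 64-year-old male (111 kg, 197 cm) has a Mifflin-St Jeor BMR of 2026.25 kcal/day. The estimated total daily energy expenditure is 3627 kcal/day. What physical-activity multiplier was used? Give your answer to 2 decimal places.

Activity factor = TEE ÷ BMR = 3627 ÷ 2026.25 = 1.79.

1.79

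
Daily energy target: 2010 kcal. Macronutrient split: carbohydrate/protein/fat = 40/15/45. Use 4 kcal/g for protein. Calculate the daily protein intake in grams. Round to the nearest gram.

75 g/day

Protein energy = 15% × 2010 = 301.5 kcal.
At 4 kcal/g: 301.5 ÷ 4 = 75.375 g.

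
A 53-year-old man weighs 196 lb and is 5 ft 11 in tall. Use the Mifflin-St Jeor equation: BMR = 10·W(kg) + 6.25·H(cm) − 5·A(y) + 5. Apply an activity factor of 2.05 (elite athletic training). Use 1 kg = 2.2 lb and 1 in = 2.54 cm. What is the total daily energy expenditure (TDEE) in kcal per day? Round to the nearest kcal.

3604 kcal per day

Convert to metric: weight = 196 ÷ 2.2 = 89.0909 kg; height = (5×12 + 11) × 2.54 = 71 × 2.54 = 180.34 cm.
Mifflin-St Jeor (male): BMR = 10(89.0909) + 6.25(180.34) − 5(53) + 5 = 890.9091 + 1127.125 − 265 + 5 = 1758.0341 kcal/day.
TEE = BMR × activity factor = 1758.0341 × 2.05 = 3603.9699 kcal/day.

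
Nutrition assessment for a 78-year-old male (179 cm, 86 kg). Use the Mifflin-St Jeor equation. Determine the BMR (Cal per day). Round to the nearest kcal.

Mifflin-St Jeor (male): BMR = 10(86) + 6.25(179) − 5(78) + 5 = 860 + 1118.75 − 390 + 5 = 1593.75 kcal/day.

1594 Cal per day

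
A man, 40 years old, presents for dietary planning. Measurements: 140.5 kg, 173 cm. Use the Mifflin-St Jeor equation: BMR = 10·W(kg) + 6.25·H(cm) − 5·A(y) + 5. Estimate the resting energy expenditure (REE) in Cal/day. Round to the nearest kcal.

2291 Cal/day

Mifflin-St Jeor (male): BMR = 10(140.5) + 6.25(173) − 5(40) + 5 = 1405 + 1081.25 − 200 + 5 = 2291.25 kcal/day.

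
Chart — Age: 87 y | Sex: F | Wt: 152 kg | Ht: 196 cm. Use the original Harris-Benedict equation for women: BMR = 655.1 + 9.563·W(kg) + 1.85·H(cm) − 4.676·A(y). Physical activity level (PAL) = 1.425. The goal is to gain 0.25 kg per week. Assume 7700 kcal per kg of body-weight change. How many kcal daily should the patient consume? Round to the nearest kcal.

Harris-Benedict: BMR = 655.1 + 9.563(152) + 1.85(196) − 4.676(87) = 2064.464 kcal/day.
TEE = 2064.464 × 1.425 = 2941.8612 kcal/day.
Required daily surplus = 0.25 × 7700 ÷ 7 = 275 kcal/day.
Target intake = 2941.8612 + 275 = 3216.8612 kcal/day.

3217 kcal daily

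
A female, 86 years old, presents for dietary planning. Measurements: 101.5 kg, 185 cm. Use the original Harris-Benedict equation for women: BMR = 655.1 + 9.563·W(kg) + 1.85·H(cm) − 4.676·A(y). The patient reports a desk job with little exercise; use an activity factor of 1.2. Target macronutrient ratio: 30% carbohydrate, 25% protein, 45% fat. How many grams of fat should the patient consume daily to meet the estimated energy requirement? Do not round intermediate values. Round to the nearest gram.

Harris-Benedict: BMR = 655.1 + 9.563(101.5) + 1.85(185) − 4.676(86) = 1565.8585 kcal/day.
TEE = 1565.8585 × 1.2 = 1879.0302 kcal/day.
Fat energy = 45% × 1879.0302 = 845.5636 kcal.
Fat = 845.5636 ÷ 9 kcal/g = 93.9515 g.

94 g/day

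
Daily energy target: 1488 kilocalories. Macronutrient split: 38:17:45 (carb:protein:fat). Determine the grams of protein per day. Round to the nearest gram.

63 g/day

Protein energy = 17% × 1488 = 252.96 kcal.
At 4 kcal/g: 252.96 ÷ 4 = 63.24 g.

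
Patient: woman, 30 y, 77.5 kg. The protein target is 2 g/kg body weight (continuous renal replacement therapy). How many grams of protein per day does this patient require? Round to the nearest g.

Protein = 2 g/kg × 77.5 kg = 155 g/day.

155 g/day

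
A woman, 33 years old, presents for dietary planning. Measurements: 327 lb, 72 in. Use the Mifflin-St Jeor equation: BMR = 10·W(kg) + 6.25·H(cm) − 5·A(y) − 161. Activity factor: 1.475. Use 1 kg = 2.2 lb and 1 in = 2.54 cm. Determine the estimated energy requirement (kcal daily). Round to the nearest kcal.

Convert to metric: weight = 327 ÷ 2.2 = 148.6364 kg; height = 72 × 2.54 = 182.88 cm.
Mifflin-St Jeor (female): BMR = 10(148.6364) + 6.25(182.88) − 5(33) − 161 = 1486.3636 + 1143 − 165 − 161 = 2303.3636 kcal/day.
TEE = BMR × activity factor = 2303.3636 × 1.475 = 3397.4614 kcal/day.

3397 kcal daily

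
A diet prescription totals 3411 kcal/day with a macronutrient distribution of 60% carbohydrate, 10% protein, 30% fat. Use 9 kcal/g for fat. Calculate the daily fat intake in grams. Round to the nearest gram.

114 g/day

Fat energy = 30% × 3411 = 1023.3 kcal.
At 9 kcal/g: 1023.3 ÷ 9 = 113.7 g.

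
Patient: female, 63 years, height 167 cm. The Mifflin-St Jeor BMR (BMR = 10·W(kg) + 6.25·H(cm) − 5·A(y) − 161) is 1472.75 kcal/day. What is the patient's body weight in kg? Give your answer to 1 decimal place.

90.5 kg

1472.75 = 10·W + 6.25(167) − 5(63) − 161
10·W = 1472.75 − 567.75 = 905, so W = 90.5 kg.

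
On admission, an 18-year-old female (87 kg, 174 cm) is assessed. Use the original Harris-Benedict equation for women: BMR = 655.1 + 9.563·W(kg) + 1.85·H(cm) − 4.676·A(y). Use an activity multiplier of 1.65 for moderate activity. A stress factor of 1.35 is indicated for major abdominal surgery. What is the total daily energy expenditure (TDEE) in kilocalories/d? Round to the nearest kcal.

3842 kilocalories/d

Harris-Benedict: BMR = 655.1 + 9.563(87) + 1.85(174) − 4.676(18) = 1724.813 kcal/day.
TEE = BMR × activity factor = 1724.813 × 1.65 = 2845.9415 kcal/day.
Apply stress factor: 2845.9415 × 1.35 = 3842.021 kcal/day.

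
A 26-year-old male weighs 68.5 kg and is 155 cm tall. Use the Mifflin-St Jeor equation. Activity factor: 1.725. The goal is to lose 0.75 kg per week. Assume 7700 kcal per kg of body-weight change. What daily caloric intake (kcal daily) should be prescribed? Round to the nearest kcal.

Mifflin-St Jeor (male): BMR = 10(68.5) + 6.25(155) − 5(26) + 5 = 685 + 968.75 − 130 + 5 = 1528.75 kcal/day.
TEE = 1528.75 × 1.725 = 2637.0938 kcal/day.
Required daily deficit = 0.75 × 7700 ÷ 7 = 825 kcal/day.
Target intake = 2637.0938 − 825 = 1812.0938 kcal/day.

1812 kcal daily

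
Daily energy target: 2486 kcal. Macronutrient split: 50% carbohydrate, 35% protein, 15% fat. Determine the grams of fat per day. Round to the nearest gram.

41 g/day

Fat energy = 15% × 2486 = 372.9 kcal.
At 9 kcal/g: 372.9 ÷ 9 = 41.4333 g.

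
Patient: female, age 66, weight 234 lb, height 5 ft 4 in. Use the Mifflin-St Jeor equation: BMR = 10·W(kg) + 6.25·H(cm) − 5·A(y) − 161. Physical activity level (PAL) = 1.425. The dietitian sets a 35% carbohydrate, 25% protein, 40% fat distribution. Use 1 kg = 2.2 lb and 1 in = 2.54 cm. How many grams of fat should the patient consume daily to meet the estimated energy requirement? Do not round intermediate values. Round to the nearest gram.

101 g/day

Convert to metric: weight = 234 ÷ 2.2 = 106.3636 kg; height = (5×12 + 4) × 2.54 = 64 × 2.54 = 162.56 cm.
Mifflin-St Jeor (female): BMR = 10(106.3636) + 6.25(162.56) − 5(66) − 161 = 1063.6364 + 1016 − 330 − 161 = 1588.6364 kcal/day.
TEE = 1588.6364 × 1.425 = 2263.8068 kcal/day.
Fat energy = 40% × 2263.8068 = 905.5227 kcal.
Fat = 905.5227 ÷ 9 kcal/g = 100.6136 g.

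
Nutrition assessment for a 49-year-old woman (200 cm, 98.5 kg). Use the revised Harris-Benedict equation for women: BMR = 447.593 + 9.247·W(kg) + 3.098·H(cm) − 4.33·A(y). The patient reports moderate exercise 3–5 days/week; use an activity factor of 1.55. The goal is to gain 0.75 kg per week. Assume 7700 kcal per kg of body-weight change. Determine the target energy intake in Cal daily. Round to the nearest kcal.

3562 Cal daily

Harris-Benedict: BMR = 447.593 + 9.247(98.5) + 3.098(200) − 4.33(49) = 1765.8525 kcal/day.
TEE = 1765.8525 × 1.55 = 2737.0714 kcal/day.
Required daily surplus = 0.75 × 7700 ÷ 7 = 825 kcal/day.
Target intake = 2737.0714 + 825 = 3562.0714 kcal/day.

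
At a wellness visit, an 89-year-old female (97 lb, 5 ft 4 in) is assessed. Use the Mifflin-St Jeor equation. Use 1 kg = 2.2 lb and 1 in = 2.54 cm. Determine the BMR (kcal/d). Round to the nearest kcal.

Convert to metric: weight = 97 ÷ 2.2 = 44.0909 kg; height = (5×12 + 4) × 2.54 = 64 × 2.54 = 162.56 cm.
Mifflin-St Jeor (female): BMR = 10(44.0909) + 6.25(162.56) − 5(89) − 161 = 440.9091 + 1016 − 445 − 161 = 850.9091 kcal/day.

851 kcal/d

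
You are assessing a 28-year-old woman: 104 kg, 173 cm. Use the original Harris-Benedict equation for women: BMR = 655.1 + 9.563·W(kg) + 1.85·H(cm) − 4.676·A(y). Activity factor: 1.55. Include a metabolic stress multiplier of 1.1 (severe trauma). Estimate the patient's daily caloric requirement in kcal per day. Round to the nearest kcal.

3135 kcal per day

Harris-Benedict: BMR = 655.1 + 9.563(104) + 1.85(173) − 4.676(28) = 1838.774 kcal/day.
TEE = BMR × activity factor = 1838.774 × 1.55 = 2850.0997 kcal/day.
Apply stress factor: 2850.0997 × 1.1 = 3135.1097 kcal/day.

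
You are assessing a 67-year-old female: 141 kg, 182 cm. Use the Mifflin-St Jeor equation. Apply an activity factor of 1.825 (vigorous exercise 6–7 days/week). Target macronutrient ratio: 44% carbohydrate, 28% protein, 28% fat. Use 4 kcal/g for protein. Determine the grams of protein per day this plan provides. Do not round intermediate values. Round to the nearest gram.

Mifflin-St Jeor (female): BMR = 10(141) + 6.25(182) − 5(67) − 161 = 1410 + 1137.5 − 335 − 161 = 2051.5 kcal/day.
TEE = 2051.5 × 1.825 = 3743.9875 kcal/day.
Protein energy = 28% × 3743.9875 = 1048.3165 kcal.
Protein = 1048.3165 ÷ 4 kcal/g = 262.0791 g.

262 g/day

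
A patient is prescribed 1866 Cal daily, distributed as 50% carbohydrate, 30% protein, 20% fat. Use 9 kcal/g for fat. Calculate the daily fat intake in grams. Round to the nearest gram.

Fat energy = 20% × 1866 = 373.2 kcal.
At 9 kcal/g: 373.2 ÷ 9 = 41.4667 g.

41 g/day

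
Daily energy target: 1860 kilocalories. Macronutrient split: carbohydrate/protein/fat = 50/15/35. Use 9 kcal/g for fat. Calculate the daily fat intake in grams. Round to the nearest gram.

Fat energy = 35% × 1860 = 651 kcal.
At 9 kcal/g: 651 ÷ 9 = 72.3333 g.

72 g/day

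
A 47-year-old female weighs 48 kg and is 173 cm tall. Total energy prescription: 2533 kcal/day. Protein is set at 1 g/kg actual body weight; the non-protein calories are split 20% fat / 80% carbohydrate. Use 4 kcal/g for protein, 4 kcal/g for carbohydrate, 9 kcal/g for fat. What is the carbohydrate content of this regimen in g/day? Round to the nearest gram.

468 g/day

Protein = 1 × 48 = 48 g → 48 × 4 = 192 kcal.
Non-protein calories = 2533 − 192 = 2341 kcal.
Fat: 20% × 2341 = 468.2 kcal; carbohydrate: 1872.8 kcal.
Carbohydrate: 1872.8 kcal ÷ 4 kcal/g = 468.2 g.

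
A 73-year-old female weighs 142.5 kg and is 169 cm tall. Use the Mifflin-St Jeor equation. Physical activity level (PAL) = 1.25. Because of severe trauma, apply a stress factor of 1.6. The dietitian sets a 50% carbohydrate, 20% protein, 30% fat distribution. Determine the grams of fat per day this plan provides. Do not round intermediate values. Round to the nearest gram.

130 g/day

Mifflin-St Jeor (female): BMR = 10(142.5) + 6.25(169) − 5(73) − 161 = 1425 + 1056.25 − 365 − 161 = 1955.25 kcal/day.
TEE = 1955.25 × 1.25 = 2444.0625 kcal/day.
With stress factor 1.6: 2444.0625 × 1.6 = 3910.5 kcal/day.
Fat energy = 30% × 3910.5 = 1173.15 kcal.
Fat = 1173.15 ÷ 9 kcal/g = 130.35 g.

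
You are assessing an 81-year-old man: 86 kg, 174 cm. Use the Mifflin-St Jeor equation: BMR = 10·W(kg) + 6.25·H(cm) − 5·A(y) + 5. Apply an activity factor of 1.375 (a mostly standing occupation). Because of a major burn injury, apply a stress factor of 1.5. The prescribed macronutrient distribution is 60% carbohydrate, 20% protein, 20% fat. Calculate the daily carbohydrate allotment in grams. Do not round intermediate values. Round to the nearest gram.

Mifflin-St Jeor (male): BMR = 10(86) + 6.25(174) − 5(81) + 5 = 860 + 1087.5 − 405 + 5 = 1547.5 kcal/day.
TEE = 1547.5 × 1.375 = 2127.8125 kcal/day.
With stress factor 1.5: 2127.8125 × 1.5 = 3191.7188 kcal/day.
Carbohydrate energy = 60% × 3191.7188 = 1915.0313 kcal.
Carbohydrate = 1915.0313 ÷ 4 kcal/g = 478.7578 g.

479 g/day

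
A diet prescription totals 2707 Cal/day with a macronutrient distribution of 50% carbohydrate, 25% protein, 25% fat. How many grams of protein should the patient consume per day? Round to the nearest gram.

Protein energy = 25% × 2707 = 676.75 kcal.
At 4 kcal/g: 676.75 ÷ 4 = 169.1875 g.

169 g/day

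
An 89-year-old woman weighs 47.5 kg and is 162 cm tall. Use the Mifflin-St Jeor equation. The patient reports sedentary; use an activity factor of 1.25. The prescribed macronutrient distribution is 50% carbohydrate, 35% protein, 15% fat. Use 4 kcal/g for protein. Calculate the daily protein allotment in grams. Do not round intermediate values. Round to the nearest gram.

Mifflin-St Jeor (female): BMR = 10(47.5) + 6.25(162) − 5(89) − 161 = 475 + 1012.5 − 445 − 161 = 881.5 kcal/day.
TEE = 881.5 × 1.25 = 1101.875 kcal/day.
Protein energy = 35% × 1101.875 = 385.6563 kcal.
Protein = 385.6563 ÷ 4 kcal/g = 96.4141 g.

96 g/day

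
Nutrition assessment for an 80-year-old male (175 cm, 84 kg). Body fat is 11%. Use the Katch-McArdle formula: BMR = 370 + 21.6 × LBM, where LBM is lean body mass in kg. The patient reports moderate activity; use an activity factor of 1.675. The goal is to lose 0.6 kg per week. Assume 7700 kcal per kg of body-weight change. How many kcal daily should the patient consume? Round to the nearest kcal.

LBM = 84 × (1 − 0.11) = 74.76 kg. Katch-McArdle: BMR = 370 + 21.6 × 74.76 = 1984.816 kcal/day.
TEE = 1984.816 × 1.675 = 3324.5668 kcal/day.
Required daily deficit = 0.6 × 7700 ÷ 7 = 660 kcal/day.
Target intake = 3324.5668 − 660 = 2664.5668 kcal/day.

2665 kcal daily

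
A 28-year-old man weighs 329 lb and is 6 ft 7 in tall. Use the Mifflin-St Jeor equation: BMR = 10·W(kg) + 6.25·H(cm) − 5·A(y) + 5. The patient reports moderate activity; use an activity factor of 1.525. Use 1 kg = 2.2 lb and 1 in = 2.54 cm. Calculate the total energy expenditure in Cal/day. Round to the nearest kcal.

3987 Cal/day

Convert to metric: weight = 329 ÷ 2.2 = 149.5455 kg; height = (6×12 + 7) × 2.54 = 79 × 2.54 = 200.66 cm.
Mifflin-St Jeor (male): BMR = 10(149.5455) + 6.25(200.66) − 5(28) + 5 = 1495.4545 + 1254.125 − 140 + 5 = 2614.5795 kcal/day.
TEE = BMR × activity factor = 2614.5795 × 1.525 = 3987.2338 kcal/day.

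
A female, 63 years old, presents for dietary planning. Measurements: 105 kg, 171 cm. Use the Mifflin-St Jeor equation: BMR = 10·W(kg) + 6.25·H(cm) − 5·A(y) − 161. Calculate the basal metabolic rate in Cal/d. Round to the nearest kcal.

1643 Cal/d

Mifflin-St Jeor (female): BMR = 10(105) + 6.25(171) − 5(63) − 161 = 1050 + 1068.75 − 315 − 161 = 1642.75 kcal/day.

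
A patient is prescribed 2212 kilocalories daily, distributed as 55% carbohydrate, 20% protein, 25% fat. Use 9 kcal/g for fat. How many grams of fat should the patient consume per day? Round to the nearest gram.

Fat energy = 25% × 2212 = 553 kcal.
At 9 kcal/g: 553 ÷ 9 = 61.4444 g.

61 g/day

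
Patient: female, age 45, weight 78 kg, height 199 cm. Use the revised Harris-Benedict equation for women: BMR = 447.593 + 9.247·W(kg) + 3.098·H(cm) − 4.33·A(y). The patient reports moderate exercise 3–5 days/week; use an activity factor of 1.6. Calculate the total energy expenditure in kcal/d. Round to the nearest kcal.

2545 kcal/d

Harris-Benedict: BMR = 447.593 + 9.247(78) + 3.098(199) − 4.33(45) = 1590.511 kcal/day.
TEE = BMR × activity factor = 1590.511 × 1.6 = 2544.8176 kcal/day.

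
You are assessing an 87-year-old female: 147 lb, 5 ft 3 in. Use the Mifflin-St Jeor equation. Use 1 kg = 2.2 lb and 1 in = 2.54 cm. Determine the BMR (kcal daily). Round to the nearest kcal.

Convert to metric: weight = 147 ÷ 2.2 = 66.8182 kg; height = (5×12 + 3) × 2.54 = 63 × 2.54 = 160.02 cm.
Mifflin-St Jeor (female): BMR = 10(66.8182) + 6.25(160.02) − 5(87) − 161 = 668.1818 + 1000.125 − 435 − 161 = 1072.3068 kcal/day.

1072 kcal daily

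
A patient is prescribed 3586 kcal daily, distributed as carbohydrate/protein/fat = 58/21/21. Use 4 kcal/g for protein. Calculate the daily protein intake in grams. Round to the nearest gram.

188 g/day

Protein energy = 21% × 3586 = 753.06 kcal.
At 4 kcal/g: 753.06 ÷ 4 = 188.265 g.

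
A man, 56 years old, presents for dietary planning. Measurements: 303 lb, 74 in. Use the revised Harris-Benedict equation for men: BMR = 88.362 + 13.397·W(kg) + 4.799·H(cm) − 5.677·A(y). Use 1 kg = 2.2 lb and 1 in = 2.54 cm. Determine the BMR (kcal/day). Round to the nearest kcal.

Convert to metric: weight = 303 ÷ 2.2 = 137.7273 kg; height = 74 × 2.54 = 187.96 cm.
Harris-Benedict: BMR = 88.362 + 13.397(137.7273) + 4.799(187.96) − 5.677(56) = 2517.6023 kcal/day.

2518 kcal/day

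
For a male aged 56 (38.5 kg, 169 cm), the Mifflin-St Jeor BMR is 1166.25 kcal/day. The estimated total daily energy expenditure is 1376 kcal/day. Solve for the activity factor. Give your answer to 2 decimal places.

Activity factor = TEE ÷ BMR = 1376 ÷ 1166.25 = 1.18.

1.18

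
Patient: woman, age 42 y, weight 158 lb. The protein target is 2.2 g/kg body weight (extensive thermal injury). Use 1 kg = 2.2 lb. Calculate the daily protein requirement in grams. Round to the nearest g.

Weight in kg = 158 ÷ 2.2 = 71.8182 kg.
Protein = 2.2 g/kg × 71.8182 kg = 158 g/day.

158 g/day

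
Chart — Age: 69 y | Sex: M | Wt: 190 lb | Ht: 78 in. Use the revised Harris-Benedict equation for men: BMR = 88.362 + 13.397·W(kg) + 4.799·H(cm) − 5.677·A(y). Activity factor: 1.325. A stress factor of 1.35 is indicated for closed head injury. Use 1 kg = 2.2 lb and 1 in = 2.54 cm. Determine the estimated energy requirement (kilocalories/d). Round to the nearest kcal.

Convert to metric: weight = 190 ÷ 2.2 = 86.3636 kg; height = 78 × 2.54 = 198.12 cm.
Harris-Benedict: BMR = 88.362 + 13.397(86.3636) + 4.799(198.12) − 5.677(69) = 1804.4405 kcal/day.
TEE = BMR × activity factor = 1804.4405 × 1.325 = 2390.8837 kcal/day.
Apply stress factor: 2390.8837 × 1.35 = 3227.693 kcal/day.

3228 kilocalories/d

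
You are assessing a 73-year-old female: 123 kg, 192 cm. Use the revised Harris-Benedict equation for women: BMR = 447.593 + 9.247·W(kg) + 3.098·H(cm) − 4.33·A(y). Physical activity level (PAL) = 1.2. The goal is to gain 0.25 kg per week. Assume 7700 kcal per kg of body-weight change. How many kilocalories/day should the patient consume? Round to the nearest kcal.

Harris-Benedict: BMR = 447.593 + 9.247(123) + 3.098(192) − 4.33(73) = 1863.7 kcal/day.
TEE = 1863.7 × 1.2 = 2236.44 kcal/day.
Required daily surplus = 0.25 × 7700 ÷ 7 = 275 kcal/day.
Target intake = 2236.44 + 275 = 2511.44 kcal/day.

2511 kilocalories/day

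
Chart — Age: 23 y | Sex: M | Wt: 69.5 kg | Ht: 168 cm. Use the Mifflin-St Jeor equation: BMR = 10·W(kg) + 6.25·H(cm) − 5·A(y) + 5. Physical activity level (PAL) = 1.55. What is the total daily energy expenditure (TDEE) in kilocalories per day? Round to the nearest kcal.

Mifflin-St Jeor (male): BMR = 10(69.5) + 6.25(168) − 5(23) + 5 = 695 + 1050 − 115 + 5 = 1635 kcal/day.
TEE = BMR × activity factor = 1635 × 1.55 = 2534.25 kcal/day.

2534 kilocalories per day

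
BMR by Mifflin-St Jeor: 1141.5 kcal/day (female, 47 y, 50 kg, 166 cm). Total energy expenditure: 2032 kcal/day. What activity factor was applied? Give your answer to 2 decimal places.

Activity factor = TEE ÷ BMR = 2032 ÷ 1141.5 = 1.78.

1.78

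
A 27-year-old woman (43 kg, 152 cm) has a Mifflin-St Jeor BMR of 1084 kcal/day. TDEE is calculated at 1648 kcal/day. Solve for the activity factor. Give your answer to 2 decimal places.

Activity factor = TEE ÷ BMR = 1648 ÷ 1084 = 1.52.

1.52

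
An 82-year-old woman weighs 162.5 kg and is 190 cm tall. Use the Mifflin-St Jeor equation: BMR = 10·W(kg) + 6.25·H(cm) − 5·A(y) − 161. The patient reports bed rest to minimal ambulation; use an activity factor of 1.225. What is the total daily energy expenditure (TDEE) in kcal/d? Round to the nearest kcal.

Mifflin-St Jeor (female): BMR = 10(162.5) + 6.25(190) − 5(82) − 161 = 1625 + 1187.5 − 410 − 161 = 2241.5 kcal/day.
TEE = BMR × activity factor = 2241.5 × 1.225 = 2745.8375 kcal/day.

2746 kcal/d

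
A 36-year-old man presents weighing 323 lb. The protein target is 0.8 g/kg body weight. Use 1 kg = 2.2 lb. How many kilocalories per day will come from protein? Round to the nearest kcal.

Weight in kg = 323 ÷ 2.2 = 146.8182 kg.
Protein = 0.8 g/kg × 146.8182 kg = 117.4545 g/day.
Protein energy = 117.4545 g × 4 kcal/g = 469.8182 kcal/day.

470 kcal/day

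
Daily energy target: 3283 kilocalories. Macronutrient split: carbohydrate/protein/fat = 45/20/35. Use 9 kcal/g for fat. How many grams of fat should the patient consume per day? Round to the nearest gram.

Fat energy = 35% × 3283 = 1149.05 kcal.
At 9 kcal/g: 1149.05 ÷ 9 = 127.6722 g.

128 g/day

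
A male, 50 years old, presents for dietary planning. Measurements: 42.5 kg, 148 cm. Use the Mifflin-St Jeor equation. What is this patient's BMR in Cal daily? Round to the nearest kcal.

Mifflin-St Jeor (male): BMR = 10(42.5) + 6.25(148) − 5(50) + 5 = 425 + 925 − 250 + 5 = 1105 kcal/day.

1105 Cal daily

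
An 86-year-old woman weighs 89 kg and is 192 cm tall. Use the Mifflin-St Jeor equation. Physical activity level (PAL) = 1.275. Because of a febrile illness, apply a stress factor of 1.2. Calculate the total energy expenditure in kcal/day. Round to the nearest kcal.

2293 kcal/day

Mifflin-St Jeor (female): BMR = 10(89) + 6.25(192) − 5(86) − 161 = 890 + 1200 − 430 − 161 = 1499 kcal/day.
TEE = BMR × activity factor = 1499 × 1.275 = 1911.225 kcal/day.
Apply stress factor: 1911.225 × 1.2 = 2293.47 kcal/day.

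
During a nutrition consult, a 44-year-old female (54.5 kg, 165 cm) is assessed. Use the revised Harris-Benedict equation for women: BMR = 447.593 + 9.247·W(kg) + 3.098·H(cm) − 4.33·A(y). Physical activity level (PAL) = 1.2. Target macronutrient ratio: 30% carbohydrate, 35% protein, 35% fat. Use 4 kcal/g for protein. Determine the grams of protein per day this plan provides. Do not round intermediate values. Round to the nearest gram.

134 g/day

Harris-Benedict: BMR = 447.593 + 9.247(54.5) + 3.098(165) − 4.33(44) = 1272.2045 kcal/day.
TEE = 1272.2045 × 1.2 = 1526.6454 kcal/day.
Protein energy = 35% × 1526.6454 = 534.3259 kcal.
Protein = 534.3259 ÷ 4 kcal/g = 133.5815 g.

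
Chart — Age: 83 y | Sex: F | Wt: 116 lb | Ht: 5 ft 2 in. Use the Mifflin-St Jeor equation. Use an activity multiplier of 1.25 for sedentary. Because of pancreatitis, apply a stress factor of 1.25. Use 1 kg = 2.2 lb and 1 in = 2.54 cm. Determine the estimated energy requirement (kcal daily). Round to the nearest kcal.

Convert to metric: weight = 116 ÷ 2.2 = 52.7273 kg; height = (5×12 + 2) × 2.54 = 62 × 2.54 = 157.48 cm.
Mifflin-St Jeor (female): BMR = 10(52.7273) + 6.25(157.48) − 5(83) − 161 = 527.2727 + 984.25 − 415 − 161 = 935.5227 kcal/day.
TEE = BMR × activity factor = 935.5227 × 1.25 = 1169.4034 kcal/day.
Apply stress factor: 1169.4034 × 1.25 = 1461.7543 kcal/day.

1462 kcal daily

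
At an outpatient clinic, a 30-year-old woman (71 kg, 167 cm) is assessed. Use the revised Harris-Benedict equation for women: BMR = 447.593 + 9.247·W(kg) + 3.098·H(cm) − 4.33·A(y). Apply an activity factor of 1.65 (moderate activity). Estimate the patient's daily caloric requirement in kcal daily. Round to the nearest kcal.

Harris-Benedict: BMR = 447.593 + 9.247(71) + 3.098(167) − 4.33(30) = 1491.596 kcal/day.
TEE = BMR × activity factor = 1491.596 × 1.65 = 2461.1334 kcal/day.

2461 kcal daily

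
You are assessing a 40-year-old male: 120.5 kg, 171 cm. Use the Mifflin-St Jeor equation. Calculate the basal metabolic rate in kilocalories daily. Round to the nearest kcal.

Mifflin-St Jeor (male): BMR = 10(120.5) + 6.25(171) − 5(40) + 5 = 1205 + 1068.75 − 200 + 5 = 2078.75 kcal/day.

2079 kilocalories daily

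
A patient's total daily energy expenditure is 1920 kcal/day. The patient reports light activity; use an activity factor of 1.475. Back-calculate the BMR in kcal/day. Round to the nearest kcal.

BMR = TEE ÷ activity factor = 1920 ÷ 1.475 = 1301.6949 kcal/day.

1302 kcal/day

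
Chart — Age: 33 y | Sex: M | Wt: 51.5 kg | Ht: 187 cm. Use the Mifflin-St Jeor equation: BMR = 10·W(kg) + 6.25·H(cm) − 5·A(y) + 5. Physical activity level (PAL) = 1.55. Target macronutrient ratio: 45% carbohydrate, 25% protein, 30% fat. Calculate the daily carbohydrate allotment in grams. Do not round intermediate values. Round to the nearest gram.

Mifflin-St Jeor (male): BMR = 10(51.5) + 6.25(187) − 5(33) + 5 = 515 + 1168.75 − 165 + 5 = 1523.75 kcal/day.
TEE = 1523.75 × 1.55 = 2361.8125 kcal/day.
Carbohydrate energy = 45% × 2361.8125 = 1062.8156 kcal.
Carbohydrate = 1062.8156 ÷ 4 kcal/g = 265.7039 g.

266 g/day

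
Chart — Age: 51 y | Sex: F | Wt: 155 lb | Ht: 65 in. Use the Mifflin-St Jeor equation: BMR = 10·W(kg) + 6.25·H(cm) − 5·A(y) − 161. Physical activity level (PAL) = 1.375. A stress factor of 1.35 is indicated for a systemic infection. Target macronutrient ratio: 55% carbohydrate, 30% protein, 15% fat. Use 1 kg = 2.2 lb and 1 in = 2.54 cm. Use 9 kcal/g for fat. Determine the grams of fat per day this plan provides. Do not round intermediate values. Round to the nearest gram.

Convert to metric: weight = 155 ÷ 2.2 = 70.4545 kg; height = 65 × 2.54 = 165.1 cm.
Mifflin-St Jeor (female): BMR = 10(70.4545) + 6.25(165.1) − 5(51) − 161 = 704.5455 + 1031.875 − 255 − 161 = 1320.4205 kcal/day.
TEE = 1320.4205 × 1.375 = 1815.5781 kcal/day.
With stress factor 1.35: 1815.5781 × 1.35 = 2451.0305 kcal/day.
Fat energy = 15% × 2451.0305 = 367.6546 kcal.
Fat = 367.6546 ÷ 9 kcal/g = 40.8505 g.

41 g/day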